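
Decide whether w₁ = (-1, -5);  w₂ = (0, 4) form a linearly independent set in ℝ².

Row-reduce the matrix whose columns are w₁, w₂.
The reduction yields 2 nonzero rows, so the rank is 2.
Since rank = 2 (the number of vectors), the set is linearly independent.

linearly independent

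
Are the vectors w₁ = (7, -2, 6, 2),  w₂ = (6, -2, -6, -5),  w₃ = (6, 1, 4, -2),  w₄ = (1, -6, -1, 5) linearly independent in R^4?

linearly independent

Form the 4×4 matrix with these as columns; its determinant is -89.
A nonzero determinant means the columns are linearly independent.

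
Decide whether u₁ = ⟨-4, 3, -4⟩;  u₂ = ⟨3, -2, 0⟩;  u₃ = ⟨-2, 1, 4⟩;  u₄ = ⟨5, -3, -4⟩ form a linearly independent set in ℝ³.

linearly dependent

There are 4 vectors in a 3-dimensional space, so they cannot be linearly independent.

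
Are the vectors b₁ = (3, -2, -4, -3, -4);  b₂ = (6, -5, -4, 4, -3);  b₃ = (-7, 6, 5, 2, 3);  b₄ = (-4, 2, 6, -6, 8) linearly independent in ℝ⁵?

Place the vectors as rows of a 4×5 matrix and reduce to echelon form.
The reduction yields 3 nonzero rows, so the rank is 3.
Since rank 3 < 4, the set is linearly dependent.

linearly dependent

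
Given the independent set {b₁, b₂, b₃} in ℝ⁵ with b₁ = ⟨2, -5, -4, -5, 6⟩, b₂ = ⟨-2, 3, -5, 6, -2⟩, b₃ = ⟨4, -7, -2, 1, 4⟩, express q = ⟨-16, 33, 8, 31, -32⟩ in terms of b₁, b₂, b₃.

Set up the augmented matrix [b₁ | b₂ | b₃ | q] and row-reduce.
Back-substitution yields (a₁, a₂, a₃) = (-4, 2, -1).

q = -4b₁ + 2b₂ - b₃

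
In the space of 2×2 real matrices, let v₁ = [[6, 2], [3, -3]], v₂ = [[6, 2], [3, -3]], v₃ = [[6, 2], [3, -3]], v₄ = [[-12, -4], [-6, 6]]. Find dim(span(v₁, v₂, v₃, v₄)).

dim = 1

Use coordinates relative to {E₁₁, E₁₂, E₂₁, E₂₂}.
Form the matrix with v₁, v₂, v₃, v₄ as columns and reduce.
There is 1 pivot column, so rank = 1.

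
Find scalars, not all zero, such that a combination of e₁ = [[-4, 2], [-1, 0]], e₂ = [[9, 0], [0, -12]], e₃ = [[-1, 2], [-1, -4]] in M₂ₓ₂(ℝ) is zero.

3e₁ + e₂ - 3e₃ = 0

Pass to coordinate vectors relative to the basis {E₁₁, E₁₂, E₂₁, E₂₂}.
Set up α₁e₁ + … + α₃e₃ = 0 and solve the homogeneous system.
The free variable yields coefficients (3, 1, -3) (any nonzero multiple also works).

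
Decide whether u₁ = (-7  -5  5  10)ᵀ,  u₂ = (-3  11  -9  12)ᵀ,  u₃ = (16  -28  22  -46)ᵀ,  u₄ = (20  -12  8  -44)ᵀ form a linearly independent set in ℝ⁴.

The matrix [u₁|u₂|u₃|u₄] has determinant 0.
A zero determinant means the columns are linearly dependent.

linearly dependent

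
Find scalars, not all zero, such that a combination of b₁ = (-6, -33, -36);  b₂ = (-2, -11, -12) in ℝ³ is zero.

Write the vectors as columns of a matrix and find a nonzero vector in its null space.
The free variable yields coefficients (1, -3) (any nonzero multiple also works).

b₁ - 3b₂ = 0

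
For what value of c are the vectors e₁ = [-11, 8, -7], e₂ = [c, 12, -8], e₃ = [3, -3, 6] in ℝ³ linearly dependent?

c = -52/3

The set is linearly dependent precisely when det[e₁; e₂; e₃] = 0.
The determinant works out to -27*c - 468.
Setting this to zero gives c = -52/3.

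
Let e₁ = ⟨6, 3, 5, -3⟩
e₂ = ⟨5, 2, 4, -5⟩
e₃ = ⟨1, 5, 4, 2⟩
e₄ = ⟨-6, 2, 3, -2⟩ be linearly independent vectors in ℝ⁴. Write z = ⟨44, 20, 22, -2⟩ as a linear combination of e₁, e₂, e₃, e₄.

z = 3e₁ + e₂ + 3e₃ - 3e₄

Write z = α₁e₁ + … + α₄e₄ and equate components.
Row-reducing the augmented matrix gives the unique coefficients (α₁, …, α₄) = (3, 1, 3, -3).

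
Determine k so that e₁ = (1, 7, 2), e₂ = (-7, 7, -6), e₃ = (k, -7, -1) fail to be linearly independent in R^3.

The vectors are dependent exactly when the determinant of the matrix with rows e₁, e₂, e₃ vanishes.
Cofactor expansion gives det = -56*k.
This vanishes exactly when k = 0.

k = 0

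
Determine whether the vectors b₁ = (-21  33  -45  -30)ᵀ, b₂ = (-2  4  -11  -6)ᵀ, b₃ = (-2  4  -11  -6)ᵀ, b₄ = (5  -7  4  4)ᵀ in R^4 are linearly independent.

Two of the vectors are equal, giving an immediate dependence.

linearly dependent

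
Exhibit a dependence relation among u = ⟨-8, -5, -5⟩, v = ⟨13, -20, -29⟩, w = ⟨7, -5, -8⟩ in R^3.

u - v + 3w = 0

Write the vectors as columns of a matrix and find a nonzero vector in its null space.
One solution (up to scaling) is (1, -1, 3).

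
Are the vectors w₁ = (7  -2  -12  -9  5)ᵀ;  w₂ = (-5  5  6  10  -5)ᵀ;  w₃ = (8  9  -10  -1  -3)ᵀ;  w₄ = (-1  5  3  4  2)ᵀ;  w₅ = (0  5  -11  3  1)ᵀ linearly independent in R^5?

linearly independent

Form the 5×5 matrix with these as columns; its determinant is 5888.
A nonzero determinant means the columns are linearly independent.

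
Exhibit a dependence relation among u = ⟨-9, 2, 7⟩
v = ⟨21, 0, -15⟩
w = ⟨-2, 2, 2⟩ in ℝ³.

3u + v - 3w = 0

Set up α₁u + … + α₃w = 0 and solve the homogeneous system.
A generator of the null space is (3, 1, -3).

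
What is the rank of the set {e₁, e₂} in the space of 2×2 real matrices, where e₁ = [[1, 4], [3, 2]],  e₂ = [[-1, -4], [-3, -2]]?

Pass to coordinate vectors with respect to the basis {E₁₁, E₁₂, E₂₁, E₂₂}.
Apply Gaussian elimination to the matrix whose rows are e₁, e₂.
Exactly 1 pivot survives; hence the rank is 1.

1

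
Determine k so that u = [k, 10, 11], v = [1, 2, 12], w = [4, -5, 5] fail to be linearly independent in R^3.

k = -41/10

The set is linearly dependent precisely when det[u; v; w] = 0.
Cofactor expansion gives det = 70*k + 287.
Setting this to zero gives k = -41/10.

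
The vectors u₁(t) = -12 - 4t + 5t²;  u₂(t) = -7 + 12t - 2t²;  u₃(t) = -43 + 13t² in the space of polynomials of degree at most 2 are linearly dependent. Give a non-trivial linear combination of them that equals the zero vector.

3u₁ + u₂ - u₃ = 0

Write each element as a vector in ℝ³ using {1, t, t²}.
Set up α₁u₁ + … + α₃u₃ = 0 and solve the homogeneous system.
A generator of the null space is (3, 1, -1).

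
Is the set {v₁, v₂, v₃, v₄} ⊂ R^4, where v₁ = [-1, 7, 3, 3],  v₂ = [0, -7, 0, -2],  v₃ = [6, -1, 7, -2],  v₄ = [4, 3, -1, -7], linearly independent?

linearly independent

Row-reduce the matrix whose columns are v₁, v₂, v₃, v₄.
The reduction yields 4 nonzero rows, so the rank is 4.
Since rank = 4 (the number of vectors), the set is linearly independent.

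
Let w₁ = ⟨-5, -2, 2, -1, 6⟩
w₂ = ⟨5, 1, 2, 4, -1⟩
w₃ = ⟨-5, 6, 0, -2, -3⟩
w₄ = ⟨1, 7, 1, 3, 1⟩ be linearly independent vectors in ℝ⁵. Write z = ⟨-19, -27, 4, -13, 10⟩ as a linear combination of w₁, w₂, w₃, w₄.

Set up the augmented matrix [w₁ | w₂ | w₃ | w₄ | z] and row-reduce.
The system has the unique solution (α₁, …, α₄) = (3, 1, 1, -4).

z = 3w₁ + w₂ + w₃ - 4w₄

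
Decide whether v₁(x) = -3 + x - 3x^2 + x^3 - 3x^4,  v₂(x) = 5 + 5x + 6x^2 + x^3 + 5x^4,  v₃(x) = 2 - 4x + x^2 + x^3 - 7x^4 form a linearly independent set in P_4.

linearly independent

Take coordinates with respect to the standard basis {1, x, …, x^4}.
Place the vectors as rows of a 3×5 matrix and reduce to echelon form.
The reduction yields 3 nonzero rows, so the rank is 3.
Since rank = 3 (the number of vectors), the set is linearly independent.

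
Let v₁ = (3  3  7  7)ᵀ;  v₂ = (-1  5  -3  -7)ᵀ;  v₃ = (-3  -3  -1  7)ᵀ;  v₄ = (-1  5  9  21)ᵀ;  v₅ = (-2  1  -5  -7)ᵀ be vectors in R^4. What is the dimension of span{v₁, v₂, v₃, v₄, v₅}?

dim = 3

Row-reduce the 5×4 matrix with these as rows.
There are 3 pivot columns, so rank = 3.
(With 5 elements in a 4-dimensional space the rank is at most 4.)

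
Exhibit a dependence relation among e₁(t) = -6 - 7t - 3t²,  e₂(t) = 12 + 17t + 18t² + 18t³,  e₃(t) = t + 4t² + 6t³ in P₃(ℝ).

Pass to coordinate vectors relative to the basis {1, t, …, t³}.
Solve the homogeneous system with e₁, e₂, e₃ as columns by row-reducing the coefficient matrix.
A generator of the null space is (2, 1, -3).

2e₁ + e₂ - 3e₃ = 0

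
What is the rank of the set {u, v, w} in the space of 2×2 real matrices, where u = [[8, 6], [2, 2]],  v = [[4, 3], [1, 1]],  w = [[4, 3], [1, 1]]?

1

Pass to coordinate vectors with respect to the basis {E₁₁, E₁₂, E₂₁, E₂₂}.
Put the 4×3 matrix [u|v|w] into echelon form.
There is 1 pivot column, so rank = 1.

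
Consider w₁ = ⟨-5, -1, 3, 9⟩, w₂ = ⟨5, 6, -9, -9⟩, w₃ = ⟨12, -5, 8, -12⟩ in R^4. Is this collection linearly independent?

Place the vectors as rows of a 3×4 matrix and reduce to echelon form.
The reduction yields 3 nonzero rows, so the rank is 3.
Since rank = 3 (the number of vectors), the set is linearly independent.

linearly independent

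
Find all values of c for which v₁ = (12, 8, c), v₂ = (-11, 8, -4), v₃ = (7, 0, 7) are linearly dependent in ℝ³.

Place the vectors as rows of a 3×3 matrix; dependence ⇔ determinant zero.
The determinant works out to 1064 - 56*c.
Solving 1064 - 56*c = 0 yields c = 19.

c = 19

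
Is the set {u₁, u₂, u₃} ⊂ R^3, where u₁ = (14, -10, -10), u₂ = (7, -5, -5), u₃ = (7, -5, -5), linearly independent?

linearly dependent

Two of the vectors are equal, giving an immediate dependence.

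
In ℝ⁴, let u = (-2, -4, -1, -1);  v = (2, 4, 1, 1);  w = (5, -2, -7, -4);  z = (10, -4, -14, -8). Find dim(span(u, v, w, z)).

dim = 2

Form the matrix with u, v, w, z as columns and reduce.
There are 2 pivot columns, so rank = 2.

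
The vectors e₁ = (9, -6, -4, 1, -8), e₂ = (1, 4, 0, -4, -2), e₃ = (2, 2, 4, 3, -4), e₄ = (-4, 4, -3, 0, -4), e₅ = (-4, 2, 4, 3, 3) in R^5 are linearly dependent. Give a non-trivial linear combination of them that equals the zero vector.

e₁ + e₂ - e₃ + 2e₅ = 0

Write the vectors as columns of a matrix and find a nonzero vector in its null space.
The free variable yields coefficients (1, 1, -1, 0, 2) (any nonzero multiple also works).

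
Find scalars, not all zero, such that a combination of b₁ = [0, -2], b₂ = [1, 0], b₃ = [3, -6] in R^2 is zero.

3b₁ + 3b₂ - b₃ = 0

Solve the homogeneous system with b₁, b₂, b₃ as columns by row-reducing the coefficient matrix.
A generator of the null space is (3, 3, -1).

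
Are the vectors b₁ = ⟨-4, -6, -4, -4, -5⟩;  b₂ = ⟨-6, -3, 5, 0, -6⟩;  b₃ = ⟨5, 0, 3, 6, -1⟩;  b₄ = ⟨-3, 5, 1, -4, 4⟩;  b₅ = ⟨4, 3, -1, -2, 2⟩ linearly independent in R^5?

linearly independent

The matrix [b₁|b₂|b₃|b₄|b₅] has determinant 270.
A nonzero determinant means the columns are linearly independent.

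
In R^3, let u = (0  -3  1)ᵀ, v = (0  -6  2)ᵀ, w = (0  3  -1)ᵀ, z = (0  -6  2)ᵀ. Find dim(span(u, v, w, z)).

Apply Gaussian elimination to the matrix whose rows are u, v, w, z.
The echelon form has 1 nonzero row, so the rank is 1.
(With 4 elements in a 3-dimensional space the rank is at most 3.)

1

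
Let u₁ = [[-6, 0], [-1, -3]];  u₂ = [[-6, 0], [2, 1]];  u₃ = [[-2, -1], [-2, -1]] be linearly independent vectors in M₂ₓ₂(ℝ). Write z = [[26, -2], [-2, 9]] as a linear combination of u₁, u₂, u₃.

Identify each element with its coordinate vector in ℝ⁴ via {E₁₁, E₁₂, E₂₁, E₂₂}.
Write z = c₁u₁ + … + c₃u₃ and equate components.
Row-reducing the augmented matrix gives the unique coefficients (c₁, c₂, c₃) = (-4, -1, 2).

z = -4u₁ - u₂ + 2u₃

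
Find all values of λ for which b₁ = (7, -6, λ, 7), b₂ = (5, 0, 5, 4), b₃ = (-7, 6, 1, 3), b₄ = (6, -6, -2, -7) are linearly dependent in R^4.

λ = -1

The vectors are dependent exactly when the determinant of the matrix with rows b₁, b₂, b₃, b₄ vanishes.
The determinant works out to -96*λ - 96.
Solving -96*λ - 96 = 0 yields λ = -1.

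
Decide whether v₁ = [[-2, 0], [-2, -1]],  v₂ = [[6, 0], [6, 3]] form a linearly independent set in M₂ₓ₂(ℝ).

Write each element as a coordinate vector in ℝ⁴ using {E₁₁, E₁₂, E₂₁, E₂₂}.
Place the vectors as rows of a 2×4 matrix and reduce to echelon form.
The reduction yields 1 nonzero row, so the rank is 1.
Since rank 1 < 2, the set is linearly dependent.

linearly dependent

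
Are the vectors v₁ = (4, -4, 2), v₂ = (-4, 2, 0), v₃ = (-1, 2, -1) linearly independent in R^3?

Row-reduce the matrix whose columns are v₁, v₂, v₃.
The reduction yields 3 nonzero rows, so the rank is 3.
Since rank = 3 (the number of vectors), the set is linearly independent.

linearly independent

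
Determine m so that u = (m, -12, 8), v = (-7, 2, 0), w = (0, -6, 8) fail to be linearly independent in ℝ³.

Dependence holds iff the 3×3 matrix [u v w] is singular.
Cofactor expansion gives det = 16*m - 336.
This vanishes exactly when m = 21.

m = 21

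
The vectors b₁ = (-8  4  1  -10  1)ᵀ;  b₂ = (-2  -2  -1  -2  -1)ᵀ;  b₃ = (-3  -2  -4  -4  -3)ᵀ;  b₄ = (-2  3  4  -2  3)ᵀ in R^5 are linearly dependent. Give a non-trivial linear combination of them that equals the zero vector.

b₁ + b₂ - 2b₃ - 2b₄ = 0

Set up α₁b₁ + … + α₄b₄ = 0 and solve the homogeneous system.
One solution (up to scaling) is (1, 1, -2, -2).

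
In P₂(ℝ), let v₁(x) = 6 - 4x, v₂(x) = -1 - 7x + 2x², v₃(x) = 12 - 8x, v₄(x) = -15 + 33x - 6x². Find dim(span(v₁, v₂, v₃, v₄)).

2

Represent each element by its coordinate vector in ℝ³.
Row-reduce the 4×3 matrix with these as rows.
There are 2 pivot columns, so rank = 2.
(With 4 elements in a 3-dimensional space the rank is at most 3.)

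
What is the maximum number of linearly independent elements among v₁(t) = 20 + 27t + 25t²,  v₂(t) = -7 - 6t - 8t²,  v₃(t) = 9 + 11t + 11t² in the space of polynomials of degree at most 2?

Represent each element by its coordinate vector in ℝ³.
Row-reduce the 3×3 matrix with these as rows.
There are 2 pivot columns, so rank = 2.

2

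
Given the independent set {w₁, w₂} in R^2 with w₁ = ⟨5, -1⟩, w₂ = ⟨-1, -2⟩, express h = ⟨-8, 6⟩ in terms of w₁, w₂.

Set up the augmented matrix [w₁ | w₂ | h] and row-reduce.
Row-reducing the augmented matrix gives the unique coefficients (α₁, α₂) = (-2, -2).

h = -2w₁ - 2w₂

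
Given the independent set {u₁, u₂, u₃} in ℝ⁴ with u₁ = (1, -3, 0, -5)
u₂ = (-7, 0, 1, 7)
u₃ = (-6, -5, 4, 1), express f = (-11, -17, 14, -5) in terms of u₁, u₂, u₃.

f = -u₁ - 2u₂ + 4u₃

Solve the system with u₁, u₂, u₃ as columns and f as the right-hand side.
Back-substitution yields (c₁, c₂, c₃) = (-1, -2, 4).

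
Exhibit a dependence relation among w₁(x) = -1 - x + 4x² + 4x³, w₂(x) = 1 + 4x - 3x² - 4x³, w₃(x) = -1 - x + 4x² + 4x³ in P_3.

Pass to coordinate vectors relative to the basis {1, x, …, x³}.
Set up α₁w₁ + … + α₃w₃ = 0 and solve the homogeneous system.
A generator of the null space is (1, 0, -1).

w₁ - w₃ = 0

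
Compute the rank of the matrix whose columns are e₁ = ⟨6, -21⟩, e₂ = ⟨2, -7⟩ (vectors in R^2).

Apply Gaussian elimination to the matrix whose rows are e₁, e₂.
Reduction leaves 1 leading entry, giving rank 1.

rank 1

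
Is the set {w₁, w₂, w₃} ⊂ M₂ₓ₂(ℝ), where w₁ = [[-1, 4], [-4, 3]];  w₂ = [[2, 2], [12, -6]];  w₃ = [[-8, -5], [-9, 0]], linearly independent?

Write each element as a coordinate vector in ℝ⁴ using {E₁₁, E₁₂, E₂₁, E₂₂}.
Row-reduce the matrix whose columns are w₁, w₂, w₃.
The reduction yields 3 nonzero rows, so the rank is 3.
Since rank = 3 (the number of vectors), the set is linearly independent.

linearly independent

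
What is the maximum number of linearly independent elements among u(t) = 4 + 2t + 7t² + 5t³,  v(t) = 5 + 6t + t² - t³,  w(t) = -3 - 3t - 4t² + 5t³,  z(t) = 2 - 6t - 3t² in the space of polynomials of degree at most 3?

Represent each element by its coordinate vector in ℝ⁴.
Row-reduce the 4×4 matrix with these as rows.
There are 4 pivot columns, so rank = 4.

4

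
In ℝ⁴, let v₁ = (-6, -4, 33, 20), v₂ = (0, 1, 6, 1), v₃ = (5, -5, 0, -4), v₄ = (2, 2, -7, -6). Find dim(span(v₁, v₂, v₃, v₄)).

Form the matrix with v₁, v₂, v₃, v₄ as columns and reduce.
There are 3 pivot columns, so rank = 3.

3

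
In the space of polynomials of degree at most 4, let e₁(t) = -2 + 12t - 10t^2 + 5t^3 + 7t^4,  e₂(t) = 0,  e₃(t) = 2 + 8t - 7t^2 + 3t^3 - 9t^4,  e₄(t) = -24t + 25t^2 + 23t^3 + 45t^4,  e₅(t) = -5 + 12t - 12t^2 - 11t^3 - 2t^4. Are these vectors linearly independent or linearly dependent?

Write each element as a coordinate vector in ℝ⁵ using {1, t, …, t^4}.
One of the vectors is the zero vector, so the set is linearly dependent.

linearly dependent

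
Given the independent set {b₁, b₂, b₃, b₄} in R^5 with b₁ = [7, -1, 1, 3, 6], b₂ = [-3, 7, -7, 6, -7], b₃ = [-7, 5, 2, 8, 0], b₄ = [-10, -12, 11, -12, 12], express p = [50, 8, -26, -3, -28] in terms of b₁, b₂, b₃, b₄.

Set up the augmented matrix [b₁ | b₂ | b₃ | b₄ | p] and row-reduce.
Back-substitution yields (α₁, …, α₄) = (-1, -2, -3, -3).

p = -b₁ - 2b₂ - 3b₃ - 3b₄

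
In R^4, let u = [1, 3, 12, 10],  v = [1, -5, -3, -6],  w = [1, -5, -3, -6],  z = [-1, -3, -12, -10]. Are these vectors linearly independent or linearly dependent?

linearly dependent

Two of the vectors are equal, giving an immediate dependence.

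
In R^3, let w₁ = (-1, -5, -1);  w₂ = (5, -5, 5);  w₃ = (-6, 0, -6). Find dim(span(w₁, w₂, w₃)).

2

Form the matrix with w₁, w₂, w₃ as columns and reduce.
Exactly 2 pivots survive; hence the rank is 2.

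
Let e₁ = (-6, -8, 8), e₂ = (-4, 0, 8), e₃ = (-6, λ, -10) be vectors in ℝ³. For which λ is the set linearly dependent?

λ = -44

Dependence holds iff the 3×3 matrix [e₁ e₂ e₃] is singular.
Expanding, det = 16*λ + 704.
Setting this to zero gives λ = -44.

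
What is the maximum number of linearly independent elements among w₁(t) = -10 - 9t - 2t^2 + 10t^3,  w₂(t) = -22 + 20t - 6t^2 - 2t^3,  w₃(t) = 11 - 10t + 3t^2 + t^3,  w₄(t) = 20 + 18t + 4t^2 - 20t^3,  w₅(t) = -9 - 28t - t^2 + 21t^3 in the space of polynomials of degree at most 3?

2

Use coordinates relative to {1, t, …, t^3}.
Form the matrix with w₁, w₂, w₃, w₄, w₅ as columns and reduce.
Reduction leaves 2 leading entries, giving rank 2.
(With 5 elements in a 4-dimensional space the rank is at most 4.)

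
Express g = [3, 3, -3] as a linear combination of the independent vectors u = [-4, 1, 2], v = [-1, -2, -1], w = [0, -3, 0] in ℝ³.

Solve the system with u, v, w as columns and g as the right-hand side.
The system has the unique solution (α₁, α₂, α₃) = (-1, 1, -2).

g = -u + v - 2w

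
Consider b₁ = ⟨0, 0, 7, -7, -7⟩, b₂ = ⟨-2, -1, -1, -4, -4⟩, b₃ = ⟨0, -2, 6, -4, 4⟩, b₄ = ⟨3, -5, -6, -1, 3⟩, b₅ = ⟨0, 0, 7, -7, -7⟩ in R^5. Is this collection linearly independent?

Two of the vectors are equal, giving an immediate dependence.

linearly dependent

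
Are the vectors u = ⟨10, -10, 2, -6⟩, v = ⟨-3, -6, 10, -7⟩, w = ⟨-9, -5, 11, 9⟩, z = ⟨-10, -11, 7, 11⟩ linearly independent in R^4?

linearly independent

Place the vectors as rows of a 4×4 matrix and reduce to echelon form.
The reduction yields 4 nonzero rows, so the rank is 4.
Since rank = 4 (the number of vectors), the set is linearly independent.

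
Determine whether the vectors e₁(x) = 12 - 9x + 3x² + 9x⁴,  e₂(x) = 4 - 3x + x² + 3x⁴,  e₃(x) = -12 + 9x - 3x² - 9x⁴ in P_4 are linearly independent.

linearly dependent

Take coordinates with respect to the standard basis {1, x, …, x⁴}.
Row-reduce the matrix whose columns are e₁, e₂, e₃.
The reduction yields 1 nonzero row, so the rank is 1.
Since rank 1 < 3, the set is linearly dependent.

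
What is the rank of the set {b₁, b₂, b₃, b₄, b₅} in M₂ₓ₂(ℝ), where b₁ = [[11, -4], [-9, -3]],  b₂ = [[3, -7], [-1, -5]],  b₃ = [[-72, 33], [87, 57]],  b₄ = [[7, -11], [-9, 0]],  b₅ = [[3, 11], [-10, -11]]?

Pass to coordinate vectors with respect to the basis {E₁₁, E₁₂, E₂₁, E₂₂}.
Form the matrix with b₁, b₂, b₃, b₄, b₅ as columns and reduce.
Reduction leaves 4 leading entries, giving rank 4.
(With 5 elements in a 4-dimensional space the rank is at most 4.)

4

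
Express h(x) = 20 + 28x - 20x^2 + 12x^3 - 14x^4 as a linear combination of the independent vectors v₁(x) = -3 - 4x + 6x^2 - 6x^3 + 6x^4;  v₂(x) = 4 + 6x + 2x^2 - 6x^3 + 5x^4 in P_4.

Take coordinate vectors relative to {1, x, …, x^4}.
Write h = α₁v₁ + α₂v₂ and equate components.
Back-substitution yields (α₁, α₂) = (-4, 2).

h = -4v₁ + 2v₂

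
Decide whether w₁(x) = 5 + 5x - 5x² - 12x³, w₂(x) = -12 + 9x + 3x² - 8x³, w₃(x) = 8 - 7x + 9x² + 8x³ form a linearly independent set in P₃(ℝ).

Write each element as a coordinate vector in ℝ⁴ using {1, x, …, x³}.
Row-reduce the matrix whose columns are w₁, w₂, w₃.
The reduction yields 3 nonzero rows, so the rank is 3.
Since rank = 3 (the number of vectors), the set is linearly independent.

linearly independent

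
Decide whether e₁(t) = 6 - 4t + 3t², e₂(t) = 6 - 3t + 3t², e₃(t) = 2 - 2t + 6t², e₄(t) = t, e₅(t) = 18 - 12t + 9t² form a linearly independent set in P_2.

linearly dependent

Take coordinates with respect to the standard basis {1, t, t²}.
There are 5 vectors in a 3-dimensional space, so they cannot be linearly independent.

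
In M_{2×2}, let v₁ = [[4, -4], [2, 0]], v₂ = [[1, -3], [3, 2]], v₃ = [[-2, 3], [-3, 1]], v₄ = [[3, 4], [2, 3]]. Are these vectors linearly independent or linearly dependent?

linearly independent

Write each element as a coordinate vector in ℝ⁴ using {E₁₁, E₁₂, E₂₁, E₂₂}.
Form the 4×4 matrix with these as columns; its determinant is 208.
A nonzero determinant means the columns are linearly independent.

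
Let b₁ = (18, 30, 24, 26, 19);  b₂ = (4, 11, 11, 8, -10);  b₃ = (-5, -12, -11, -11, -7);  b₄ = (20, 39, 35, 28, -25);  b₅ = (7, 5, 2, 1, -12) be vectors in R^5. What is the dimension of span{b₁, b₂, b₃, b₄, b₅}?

3

Row-reduce the 5×5 matrix with these as rows.
Exactly 3 pivots survive; hence the rank is 3.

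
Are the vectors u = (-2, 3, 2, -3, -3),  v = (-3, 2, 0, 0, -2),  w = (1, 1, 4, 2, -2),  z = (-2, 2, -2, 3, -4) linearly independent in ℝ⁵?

Row-reduce the matrix whose columns are u, v, w, z.
The reduction yields 4 nonzero rows, so the rank is 4.
Since rank = 4 (the number of vectors), the set is linearly independent.

linearly independent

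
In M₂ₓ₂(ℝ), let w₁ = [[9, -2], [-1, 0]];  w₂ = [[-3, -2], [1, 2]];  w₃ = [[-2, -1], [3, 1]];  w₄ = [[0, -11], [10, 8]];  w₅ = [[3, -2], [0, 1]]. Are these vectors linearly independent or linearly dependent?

Take coordinates with respect to the standard basis {E₁₁, E₁₂, E₂₁, E₂₂}.
There are 5 vectors in a 4-dimensional space, so they cannot be linearly independent.

linearly dependent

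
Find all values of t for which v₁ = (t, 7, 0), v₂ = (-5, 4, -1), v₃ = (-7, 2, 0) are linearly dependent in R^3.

Dependence holds iff the 3×3 matrix [v₁ v₂ v₃] is singular.
The determinant works out to 2*t + 49.
This vanishes exactly when t = -49/2.

t = -49/2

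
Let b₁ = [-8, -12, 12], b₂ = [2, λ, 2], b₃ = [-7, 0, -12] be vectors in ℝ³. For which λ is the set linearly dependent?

The set is linearly dependent precisely when det[b₁; b₂; b₃] = 0.
Cofactor expansion gives det = 180*λ - 120.
This vanishes exactly when λ = 2/3.

λ = 2/3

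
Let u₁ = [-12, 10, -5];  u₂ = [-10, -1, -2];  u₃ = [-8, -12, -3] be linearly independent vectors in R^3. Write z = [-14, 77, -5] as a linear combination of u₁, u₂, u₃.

Since u₁, u₂, u₃ are independent, the coefficients expressing z are uniquely determined by a linear system.
The system has the unique solution (a₁, a₂, a₃) = (3, 1, -4).

z = 3u₁ + u₂ - 4u₃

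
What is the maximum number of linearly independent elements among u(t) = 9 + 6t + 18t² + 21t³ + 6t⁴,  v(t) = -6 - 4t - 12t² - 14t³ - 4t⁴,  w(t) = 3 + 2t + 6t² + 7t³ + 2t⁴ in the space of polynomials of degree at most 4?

1

Use coordinates relative to {1, t, …, t⁴}.
Row-reduce the 3×5 matrix with these as rows.
The echelon form has 1 nonzero row, so the rank is 1.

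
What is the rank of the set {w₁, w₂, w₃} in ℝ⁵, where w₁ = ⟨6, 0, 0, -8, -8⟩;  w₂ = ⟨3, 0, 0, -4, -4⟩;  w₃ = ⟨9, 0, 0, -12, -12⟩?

rank 1

Form the matrix with w₁, w₂, w₃ as columns and reduce.
The echelon form has 1 nonzero row, so the rank is 1.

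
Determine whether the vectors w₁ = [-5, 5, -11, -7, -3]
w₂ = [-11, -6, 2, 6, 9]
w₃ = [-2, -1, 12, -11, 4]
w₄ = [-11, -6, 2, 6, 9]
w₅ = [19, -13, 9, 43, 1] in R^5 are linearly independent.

Two of the vectors are equal, giving an immediate dependence.

linearly dependent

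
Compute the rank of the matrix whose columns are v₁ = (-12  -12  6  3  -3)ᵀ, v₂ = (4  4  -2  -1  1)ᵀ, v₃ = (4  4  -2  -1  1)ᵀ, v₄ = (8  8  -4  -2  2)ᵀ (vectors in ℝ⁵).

Form the matrix with v₁, v₂, v₃, v₄ as columns and reduce.
There is 1 pivot column, so rank = 1.

rank 1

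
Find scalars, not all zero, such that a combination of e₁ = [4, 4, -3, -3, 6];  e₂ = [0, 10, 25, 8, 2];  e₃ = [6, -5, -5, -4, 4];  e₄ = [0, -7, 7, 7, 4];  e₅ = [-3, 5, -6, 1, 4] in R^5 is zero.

3e₁ - e₂ - 3e₃ + e₄ - 2e₅ = 0

Row-reduce the matrix with e₁, e₂, e₃, e₄, e₅ as columns; the null space gives the coefficients.
One solution (up to scaling) is (3, -1, -3, 1, -2).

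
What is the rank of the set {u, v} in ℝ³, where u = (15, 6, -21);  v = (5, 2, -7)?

1

Apply Gaussian elimination to the matrix whose rows are u, v.
Reduction leaves 1 leading entry, giving rank 1.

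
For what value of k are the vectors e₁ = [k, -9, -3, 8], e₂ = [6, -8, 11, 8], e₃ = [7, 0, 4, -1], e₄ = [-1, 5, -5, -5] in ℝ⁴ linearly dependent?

The vectors are dependent exactly when the determinant of the matrix with rows e₁, e₂, e₃, e₄ vanishes.
Expanding, det = -15*k - 220.
Setting this to zero gives k = -44/3.

k = -44/3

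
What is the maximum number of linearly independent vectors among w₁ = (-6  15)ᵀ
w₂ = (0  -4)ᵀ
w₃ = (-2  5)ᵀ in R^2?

2

Row-reduce the 3×2 matrix with these as rows.
Exactly 2 pivots survive; hence the rank is 2.
(With 3 elements in a 2-dimensional space the rank is at most 2.)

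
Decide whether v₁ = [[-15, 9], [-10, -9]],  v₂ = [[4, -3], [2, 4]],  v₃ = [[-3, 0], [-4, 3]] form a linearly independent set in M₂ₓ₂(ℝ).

linearly dependent

Take coordinates with respect to the standard basis {E₁₁, E₁₂, E₂₁, E₂₂}.
Place the vectors as rows of a 3×4 matrix and reduce to echelon form.
The reduction yields 2 nonzero rows, so the rank is 2.
Since rank 2 < 3, the set is linearly dependent.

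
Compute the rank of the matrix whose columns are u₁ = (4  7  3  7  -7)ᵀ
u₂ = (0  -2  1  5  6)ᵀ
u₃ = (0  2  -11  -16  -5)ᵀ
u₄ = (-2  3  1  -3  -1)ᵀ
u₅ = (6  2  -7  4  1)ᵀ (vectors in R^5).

Row-reduce the 5×5 matrix with these as rows.
There are 4 pivot columns, so rank = 4.

4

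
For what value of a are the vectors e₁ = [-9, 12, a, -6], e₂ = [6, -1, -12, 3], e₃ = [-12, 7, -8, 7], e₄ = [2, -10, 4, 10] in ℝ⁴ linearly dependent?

Dependence holds iff the 4×4 matrix [e₁ e₂ e₃ e₄] is singular.
Cofactor expansion gives det = 1024*a + 3840.
Solving 1024*a + 3840 = 0 yields a = -15/4.

a = -15/4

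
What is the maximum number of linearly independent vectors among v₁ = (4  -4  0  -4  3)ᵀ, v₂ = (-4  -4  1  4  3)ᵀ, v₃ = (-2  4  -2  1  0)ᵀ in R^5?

Put the 5×3 matrix [v₁|v₂|v₃] into echelon form.
Reduction leaves 3 leading entries, giving rank 3.

3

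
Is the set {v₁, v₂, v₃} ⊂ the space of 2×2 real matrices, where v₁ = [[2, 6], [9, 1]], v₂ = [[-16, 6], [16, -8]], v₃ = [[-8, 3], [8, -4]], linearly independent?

Take coordinates with respect to the standard basis {E₁₁, E₁₂, E₂₁, E₂₂}.
One vector is a scalar multiple of another, so the set is dependent.

linearly dependent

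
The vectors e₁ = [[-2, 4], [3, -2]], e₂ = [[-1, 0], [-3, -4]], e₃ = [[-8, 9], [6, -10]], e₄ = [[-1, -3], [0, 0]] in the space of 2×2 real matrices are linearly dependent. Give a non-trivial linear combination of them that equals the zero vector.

3e₁ + e₂ - e₃ + e₄ = 0

Pass to coordinate vectors relative to the basis {E₁₁, E₁₂, E₂₁, E₂₂}.
Row-reduce the matrix with e₁, e₂, e₃, e₄ as columns; the null space gives the coefficients.
One solution (up to scaling) is (3, 1, -1, 1).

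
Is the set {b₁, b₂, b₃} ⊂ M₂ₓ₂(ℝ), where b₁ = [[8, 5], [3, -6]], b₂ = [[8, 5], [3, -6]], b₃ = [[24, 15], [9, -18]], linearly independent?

linearly dependent

Take coordinates with respect to the standard basis {E₁₁, E₁₂, E₂₁, E₂₂}.
Row-reduce the matrix whose columns are b₁, b₂, b₃.
The reduction yields 1 nonzero row, so the rank is 1.
Since rank 1 < 3, the set is linearly dependent.
Indeed b₁ - b₂ = 0.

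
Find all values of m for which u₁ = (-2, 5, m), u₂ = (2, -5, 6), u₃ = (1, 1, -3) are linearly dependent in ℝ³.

Place the vectors as rows of a 3×3 matrix; dependence ⇔ determinant zero.
Expanding, det = 7*m + 42.
This vanishes exactly when m = -6.

m = -6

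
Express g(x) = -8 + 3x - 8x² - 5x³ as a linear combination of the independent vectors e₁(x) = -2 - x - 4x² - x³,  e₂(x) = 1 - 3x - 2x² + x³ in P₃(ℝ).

Identify each element with its coordinate vector in ℝ⁴ via {1, x, …, x³}.
Since e₁, e₂ are independent, the coefficients expressing g are uniquely determined by a linear system.
Back-substitution yields (α₁, α₂) = (3, -2).

g = 3e₁ - 2e₂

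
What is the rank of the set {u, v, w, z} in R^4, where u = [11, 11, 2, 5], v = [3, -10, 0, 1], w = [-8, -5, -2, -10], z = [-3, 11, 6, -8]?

Form the matrix with u, v, w, z as columns and reduce.
Reduction leaves 4 leading entries, giving rank 4.

4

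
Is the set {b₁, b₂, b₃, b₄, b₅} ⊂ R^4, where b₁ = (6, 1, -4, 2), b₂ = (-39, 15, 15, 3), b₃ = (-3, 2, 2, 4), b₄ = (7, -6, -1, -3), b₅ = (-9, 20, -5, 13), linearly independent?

linearly dependent

There are 5 vectors in a 4-dimensional space, so they cannot be linearly independent.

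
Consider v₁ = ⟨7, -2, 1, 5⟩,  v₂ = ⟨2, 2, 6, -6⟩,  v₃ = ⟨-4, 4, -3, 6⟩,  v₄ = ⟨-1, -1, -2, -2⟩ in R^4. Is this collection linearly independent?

Place the vectors as rows of a 4×4 matrix and reduce to echelon form.
The reduction yields 4 nonzero rows, so the rank is 4.
Since rank = 4 (the number of vectors), the set is linearly independent.

linearly independent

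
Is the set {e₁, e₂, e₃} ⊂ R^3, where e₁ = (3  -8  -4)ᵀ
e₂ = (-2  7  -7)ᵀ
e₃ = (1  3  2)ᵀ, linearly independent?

linearly independent

Place the vectors as rows of a 3×3 matrix and reduce to echelon form.
The reduction yields 3 nonzero rows, so the rank is 3.
Since rank = 3 (the number of vectors), the set is linearly independent.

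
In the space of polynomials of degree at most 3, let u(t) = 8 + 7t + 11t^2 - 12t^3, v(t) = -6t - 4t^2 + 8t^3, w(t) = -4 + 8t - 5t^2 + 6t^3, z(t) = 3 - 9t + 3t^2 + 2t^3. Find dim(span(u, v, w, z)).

dim = 4

Pass to coordinate vectors with respect to the basis {1, t, …, t^3}.
Apply Gaussian elimination to the matrix whose rows are u, v, w, z.
The echelon form has 4 nonzero rows, so the rank is 4.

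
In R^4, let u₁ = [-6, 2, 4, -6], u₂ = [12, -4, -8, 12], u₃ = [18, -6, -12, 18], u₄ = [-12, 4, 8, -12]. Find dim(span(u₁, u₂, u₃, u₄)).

1

Apply Gaussian elimination to the matrix whose rows are u₁, u₂, u₃, u₄.
Reduction leaves 1 leading entry, giving rank 1.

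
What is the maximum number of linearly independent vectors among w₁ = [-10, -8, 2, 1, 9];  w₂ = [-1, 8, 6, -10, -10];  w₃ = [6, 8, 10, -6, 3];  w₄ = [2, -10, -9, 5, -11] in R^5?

Row-reduce the 4×5 matrix with these as rows.
There are 4 pivot columns, so rank = 4.

4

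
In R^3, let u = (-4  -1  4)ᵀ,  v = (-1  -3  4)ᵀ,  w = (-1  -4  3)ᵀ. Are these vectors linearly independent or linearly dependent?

linearly independent

Form the 3×3 matrix with these as columns; its determinant is -23.
A nonzero determinant means the columns are linearly independent.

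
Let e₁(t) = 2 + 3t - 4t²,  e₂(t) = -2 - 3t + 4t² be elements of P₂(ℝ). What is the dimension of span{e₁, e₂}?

dim = 1

Represent each element by its coordinate vector in ℝ³.
Row-reduce the 2×3 matrix with these as rows.
Exactly 1 pivot survives; hence the rank is 1.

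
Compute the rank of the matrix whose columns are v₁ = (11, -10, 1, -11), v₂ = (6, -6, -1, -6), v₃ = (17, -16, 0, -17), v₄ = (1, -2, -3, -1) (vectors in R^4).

Put the 4×4 matrix [v₁|v₂|v₃|v₄] into echelon form.
The echelon form has 2 nonzero rows, so the rank is 2.

2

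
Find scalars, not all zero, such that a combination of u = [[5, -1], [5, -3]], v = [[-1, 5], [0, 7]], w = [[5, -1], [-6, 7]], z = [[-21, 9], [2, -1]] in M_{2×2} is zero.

Take coordinates with respect to {E₁₁, E₁₂, E₂₁, E₂₂}.
Solve the homogeneous system with u, v, w, z as columns by row-reducing the coefficient matrix.
One solution (up to scaling) is (2, -1, 2, 1).

2u - v + 2w + z = 0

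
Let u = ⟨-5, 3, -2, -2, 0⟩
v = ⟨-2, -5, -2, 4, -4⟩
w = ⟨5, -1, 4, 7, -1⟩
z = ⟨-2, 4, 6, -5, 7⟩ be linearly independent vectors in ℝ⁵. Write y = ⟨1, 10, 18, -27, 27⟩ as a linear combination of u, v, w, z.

Solve the system with u, v, w, z as columns and y as the right-hand side.
Row-reducing the augmented matrix gives the unique coefficients (c₁, …, c₄) = (-3, -1, -2, 3).

y = -3u - v - 2w + 3z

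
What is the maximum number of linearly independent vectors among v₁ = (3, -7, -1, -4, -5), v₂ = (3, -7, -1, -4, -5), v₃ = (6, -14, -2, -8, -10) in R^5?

Apply Gaussian elimination to the matrix whose rows are v₁, v₂, v₃.
The echelon form has 1 nonzero row, so the rank is 1.

1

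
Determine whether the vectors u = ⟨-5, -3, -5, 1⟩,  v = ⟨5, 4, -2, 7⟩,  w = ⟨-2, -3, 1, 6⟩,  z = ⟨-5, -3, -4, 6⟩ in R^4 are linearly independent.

Row-reduce the matrix whose columns are u, v, w, z.
The reduction yields 4 nonzero rows, so the rank is 4.
Since rank = 4 (the number of vectors), the set is linearly independent.

linearly independent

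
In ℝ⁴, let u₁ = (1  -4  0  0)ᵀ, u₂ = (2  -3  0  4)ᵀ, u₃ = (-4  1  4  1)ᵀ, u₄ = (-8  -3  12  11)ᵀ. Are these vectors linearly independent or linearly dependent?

linearly dependent

Place the vectors as rows of a 4×4 matrix and reduce to echelon form.
The reduction yields 3 nonzero rows, so the rank is 3.
Since rank 3 < 4, the set is linearly dependent.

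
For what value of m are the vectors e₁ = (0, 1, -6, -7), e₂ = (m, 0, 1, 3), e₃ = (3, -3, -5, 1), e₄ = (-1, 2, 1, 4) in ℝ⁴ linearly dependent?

Place the vectors as rows of a 4×4 matrix; dependence ⇔ determinant zero.
The determinant works out to 154*m - 14.
Setting this to zero gives m = 1/11.

m = 1/11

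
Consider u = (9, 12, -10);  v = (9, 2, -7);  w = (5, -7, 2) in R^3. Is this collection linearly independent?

Row-reduce the matrix whose columns are u, v, w.
The reduction yields 3 nonzero rows, so the rank is 3.
Since rank = 3 (the number of vectors), the set is linearly independent.

linearly independent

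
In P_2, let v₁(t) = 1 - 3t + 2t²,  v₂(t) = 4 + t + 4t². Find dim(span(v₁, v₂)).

Use coordinates relative to {1, t, t²}.
Put the 3×2 matrix [v₁|v₂] into echelon form.
There are 2 pivot columns, so rank = 2.

2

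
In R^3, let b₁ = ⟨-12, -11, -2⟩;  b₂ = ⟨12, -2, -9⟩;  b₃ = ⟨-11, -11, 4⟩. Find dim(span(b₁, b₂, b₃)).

3

Apply Gaussian elimination to the matrix whose rows are b₁, b₂, b₃.
The echelon form has 3 nonzero rows, so the rank is 3.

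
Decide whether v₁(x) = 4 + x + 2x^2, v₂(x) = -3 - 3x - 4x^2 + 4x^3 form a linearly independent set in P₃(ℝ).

Take coordinates with respect to the standard basis {1, x, …, x^3}.
Place the vectors as rows of a 2×4 matrix and reduce to echelon form.
The reduction yields 2 nonzero rows, so the rank is 2.
Since rank = 2 (the number of vectors), the set is linearly independent.

linearly independent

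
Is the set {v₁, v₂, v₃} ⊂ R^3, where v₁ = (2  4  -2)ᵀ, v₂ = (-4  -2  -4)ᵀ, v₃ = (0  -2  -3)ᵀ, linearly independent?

Place the vectors as rows of a 3×3 matrix and reduce to echelon form.
The reduction yields 3 nonzero rows, so the rank is 3.
Since rank = 3 (the number of vectors), the set is linearly independent.

linearly independent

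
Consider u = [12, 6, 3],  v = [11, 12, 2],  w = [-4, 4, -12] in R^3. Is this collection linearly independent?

linearly independent

The matrix [u|v|w] has determinant -804.
A nonzero determinant means the columns are linearly independent.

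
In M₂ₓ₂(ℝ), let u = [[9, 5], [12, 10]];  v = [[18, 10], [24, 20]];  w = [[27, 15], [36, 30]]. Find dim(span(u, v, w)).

Represent each element by its coordinate vector in ℝ⁴.
Apply Gaussian elimination to the matrix whose rows are u, v, w.
There is 1 pivot column, so rank = 1.

1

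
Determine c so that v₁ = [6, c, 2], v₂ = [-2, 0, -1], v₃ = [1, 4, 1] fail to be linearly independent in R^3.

c = -8

The vectors are dependent exactly when the determinant of the matrix with rows v₁, v₂, v₃ vanishes.
Expanding, det = c + 8.
This vanishes exactly when c = -8.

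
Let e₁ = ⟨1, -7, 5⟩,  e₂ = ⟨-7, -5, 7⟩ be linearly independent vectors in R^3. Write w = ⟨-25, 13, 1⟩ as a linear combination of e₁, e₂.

Write w = a₁e₁ + a₂e₂ and equate components.
Back-substitution yields (a₁, a₂) = (-4, 3).

w = -4e₁ + 3e₂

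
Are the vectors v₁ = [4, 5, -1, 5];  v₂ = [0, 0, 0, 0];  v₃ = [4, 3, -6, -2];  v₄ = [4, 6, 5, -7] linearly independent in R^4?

linearly dependent

One of the vectors is the zero vector, so the set is linearly dependent.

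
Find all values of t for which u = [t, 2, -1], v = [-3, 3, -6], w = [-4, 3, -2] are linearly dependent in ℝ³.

The vectors are dependent exactly when the determinant of the matrix with rows u, v, w vanishes.
The determinant works out to 12*t + 33.
Solving 12*t + 33 = 0 yields t = -11/4.

t = -11/4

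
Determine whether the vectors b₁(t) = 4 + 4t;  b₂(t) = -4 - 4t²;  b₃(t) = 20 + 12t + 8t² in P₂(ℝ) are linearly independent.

Take coordinates with respect to the standard basis {1, t, t²}.
Form the 3×3 matrix with these as columns; its determinant is 0.
A zero determinant means the columns are linearly dependent.
Indeed 3b₁ - 2b₂ - b₃ = 0.

linearly dependent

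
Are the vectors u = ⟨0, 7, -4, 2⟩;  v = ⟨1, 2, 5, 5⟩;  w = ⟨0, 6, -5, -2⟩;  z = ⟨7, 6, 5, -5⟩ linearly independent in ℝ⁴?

Row-reduce the matrix whose columns are u, v, w, z.
The reduction yields 4 nonzero rows, so the rank is 4.
Since rank = 4 (the number of vectors), the set is linearly independent.

linearly independent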